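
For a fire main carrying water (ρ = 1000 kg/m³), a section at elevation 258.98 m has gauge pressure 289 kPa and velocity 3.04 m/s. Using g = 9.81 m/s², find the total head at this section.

Pressure head ψ = P/(ρg) = 289×1000 / (1000 × 9.81) = 29.46 m.
Velocity head = v²/(2g) = 3.04² / (2 × 9.81) = 0.471 m.
h = z + ψ + v²/(2g) = 258.98 + 29.46 + 0.471 = 288.91 m.

h ≈ 288.91 m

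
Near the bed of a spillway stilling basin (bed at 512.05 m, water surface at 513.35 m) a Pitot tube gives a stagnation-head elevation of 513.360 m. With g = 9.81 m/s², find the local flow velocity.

v ≈ 0.443 m/s

Near the bed, under hydrostatic conditions, the piezometric head (z + ψ) equals the free-surface elevation, 513.35 m.
Velocity head = total − piezometric = 513.360 − 513.35 = 0.010 m.
v = √(2g·h_v) = √(2 × 9.81 × 0.010) = 0.443 m/s.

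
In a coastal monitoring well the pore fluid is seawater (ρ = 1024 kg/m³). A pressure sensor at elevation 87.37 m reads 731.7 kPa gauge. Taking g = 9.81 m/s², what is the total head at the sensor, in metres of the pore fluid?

ψ = P/(ρg) = 731.7×1000 / (1024 × 9.81) = 72.84 m.
h = z + ψ = 87.37 + 72.84 = 160.21 m.

h ≈ 160.21 m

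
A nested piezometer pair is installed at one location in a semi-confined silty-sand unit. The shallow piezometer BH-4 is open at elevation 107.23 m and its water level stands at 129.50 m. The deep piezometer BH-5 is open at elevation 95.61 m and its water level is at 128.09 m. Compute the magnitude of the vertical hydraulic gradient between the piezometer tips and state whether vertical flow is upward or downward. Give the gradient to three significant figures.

Total head at BH-4: h = 129.50 m (water level in the standpipe).
Total head at BH-5: h = 128.09 m.
Δh = h(BH-4) − h(BH-5) = 129.50 − 128.09 = 1.41 m.
Vertical separation Δz = 107.23 − 95.61 = 11.62 m.
|i_v| = |Δh| / Δz = 1.41 / 11.62 = 0.121.
Head is higher in the shallow piezometer, so vertical flow is downward (recharge condition).

|i_v| ≈ 0.121; vertical flow is downward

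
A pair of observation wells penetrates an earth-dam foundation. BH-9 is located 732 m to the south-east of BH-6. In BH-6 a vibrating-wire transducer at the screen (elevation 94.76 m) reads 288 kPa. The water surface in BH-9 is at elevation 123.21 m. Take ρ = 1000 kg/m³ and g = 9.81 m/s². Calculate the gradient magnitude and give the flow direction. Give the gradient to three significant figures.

i ≈ 0.00124; groundwater flows toward the south-east

Pressure head at BH-6: ψ = P/(ρg) = 288×1000 / (1000 × 9.81) = 29.36 m.
Total head at BH-6: h = z + ψ = 94.76 + 29.36 = 124.12 m.
Total head at BH-9: h = 123.21 m (water level in the piezometer is the total head).
Head difference: h(BH-6) − h(BH-9) = 124.12 − 123.21 = 0.91 m.
Hydraulic gradient: i = |Δh| / L = 0.91 / 732 = 0.00124.
Flow is from higher to lower head: from BH-6 toward BH-9, i.e. toward the south-east.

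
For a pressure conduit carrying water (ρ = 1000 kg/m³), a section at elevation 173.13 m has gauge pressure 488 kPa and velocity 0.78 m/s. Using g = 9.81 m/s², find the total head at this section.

h ≈ 222.91 m

Pressure head ψ = P/(ρg) = 488×1000 / (1000 × 9.81) = 49.75 m.
Velocity head = v²/(2g) = 0.78² / (2 × 9.81) = 0.031 m.
h = z + ψ + v²/(2g) = 173.13 + 49.75 + 0.031 = 222.91 m.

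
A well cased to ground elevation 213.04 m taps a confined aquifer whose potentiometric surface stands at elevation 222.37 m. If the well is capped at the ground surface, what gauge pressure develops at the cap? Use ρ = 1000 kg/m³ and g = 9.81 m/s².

Head above the cap: Δh = 222.37 − 213.04 = 9.33 m.
P = ρgΔh = 1000 × 9.81 × 9.33 = 91527 Pa ≈ 91.5 kPa.

P ≈ 91.5 kPa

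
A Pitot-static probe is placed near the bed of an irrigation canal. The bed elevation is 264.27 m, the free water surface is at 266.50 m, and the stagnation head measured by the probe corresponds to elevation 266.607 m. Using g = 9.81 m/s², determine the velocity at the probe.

v ≈ 1.45 m/s

Near the bed, under hydrostatic conditions, the piezometric head (z + ψ) equals the free-surface elevation, 266.50 m.
Velocity head = total − piezometric = 266.607 − 266.50 = 0.107 m.
v = √(2g·h_v) = √(2 × 9.81 × 0.107) = 1.45 m/s.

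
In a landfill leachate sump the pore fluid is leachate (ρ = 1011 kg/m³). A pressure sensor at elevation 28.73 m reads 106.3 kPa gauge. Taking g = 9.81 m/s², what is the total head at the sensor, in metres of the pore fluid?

ψ = P/(ρg) = 106.3×1000 / (1011 × 9.81) = 10.72 m.
h = z + ψ = 28.73 + 10.72 = 39.45 m.

h ≈ 39.45 m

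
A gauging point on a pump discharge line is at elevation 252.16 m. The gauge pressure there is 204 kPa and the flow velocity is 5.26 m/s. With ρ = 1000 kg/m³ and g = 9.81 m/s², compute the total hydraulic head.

h ≈ 274.37 m

Pressure head ψ = P/(ρg) = 204×1000 / (1000 × 9.81) = 20.80 m.
Velocity head = v²/(2g) = 5.26² / (2 × 9.81) = 1.410 m.
h = z + ψ + v²/(2g) = 252.16 + 20.80 + 1.410 = 274.37 m.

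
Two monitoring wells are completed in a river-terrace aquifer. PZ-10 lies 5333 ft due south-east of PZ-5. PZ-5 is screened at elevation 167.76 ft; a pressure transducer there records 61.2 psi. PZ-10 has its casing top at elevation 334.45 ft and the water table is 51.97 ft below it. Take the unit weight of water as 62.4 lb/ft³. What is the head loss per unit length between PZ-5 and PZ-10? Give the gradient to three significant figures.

i ≈ 0.00497 ft/ft

Pressure head at PZ-5: ψ = 144·P/γ = 144 × 61.2 / 62.4 = 141.23 ft.
Total head at PZ-5: h = z + ψ = 167.76 + 141.23 = 308.99 ft.
Total head at PZ-10: h = 334.45 − 51.97 = 282.48 ft.
Head difference: h(PZ-5) − h(PZ-10) = 308.99 − 282.48 = 26.51 ft.
Hydraulic gradient: i = |Δh| / L = 26.51 / 5333 = 0.00497.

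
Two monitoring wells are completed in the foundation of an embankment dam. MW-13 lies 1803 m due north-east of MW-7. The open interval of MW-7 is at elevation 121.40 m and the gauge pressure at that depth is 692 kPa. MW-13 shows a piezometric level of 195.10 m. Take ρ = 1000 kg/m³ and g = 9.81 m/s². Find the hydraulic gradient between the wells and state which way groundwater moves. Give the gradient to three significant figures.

Pressure head at MW-7: ψ = P/(ρg) = 692×1000 / (1000 × 9.81) = 70.54 m.
Total head at MW-7: h = z + ψ = 121.40 + 70.54 = 191.94 m.
Total head at MW-13: h = 195.10 m (water level in the piezometer is the total head).
Head difference: h(MW-7) − h(MW-13) = 191.94 − 195.10 = -3.16 m.
Hydraulic gradient: i = |Δh| / L = 3.16 / 1803 = 0.00175.
Flow is from higher to lower head: from MW-13 toward MW-7, i.e. toward the south-west.

i ≈ 0.00175; groundwater flows toward the south-west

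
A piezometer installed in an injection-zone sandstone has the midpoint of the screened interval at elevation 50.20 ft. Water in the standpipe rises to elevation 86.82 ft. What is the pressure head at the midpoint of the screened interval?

ψ ≈ 36.62 ft

Total head h = 86.82 ft (the water-surface elevation in the piezometer).
Pressure head ψ = h − z = 86.82 − 50.20 = 36.62 ft.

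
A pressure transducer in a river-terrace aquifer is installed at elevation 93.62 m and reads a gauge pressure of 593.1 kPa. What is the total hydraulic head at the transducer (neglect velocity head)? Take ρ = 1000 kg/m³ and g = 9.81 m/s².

h ≈ 154.08 m

ψ = P/(ρg) = 593.1×1000 / (1000 × 9.81) = 60.46 m.
h = z + ψ = 93.62 + 60.46 = 154.08 m.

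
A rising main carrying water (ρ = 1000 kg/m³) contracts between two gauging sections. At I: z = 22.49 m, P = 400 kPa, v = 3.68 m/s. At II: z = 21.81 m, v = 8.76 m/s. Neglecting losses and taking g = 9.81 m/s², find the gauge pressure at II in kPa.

Pressure head at I: ψ₁ = P₁/(ρg) = 400×1000 / (1000 × 9.81) = 40.77 m.
Velocity heads: v₁²/2g = 3.68²/19.62 = 0.690 m; v₂²/2g = 8.76²/19.62 = 3.911 m.
Total head H = z₁ + ψ₁ + v₁²/2g = 22.49 + 40.77 + 0.690 = 63.95 m.
ψ₂ = H − z₂ − v₂²/2g = 63.95 − 21.81 − 3.911 = 38.23 m.
P₂ = ρgψ₂ = 1000 × 9.81 × 38.23 ≈ 375 kPa.

P₂ ≈ 375 kPa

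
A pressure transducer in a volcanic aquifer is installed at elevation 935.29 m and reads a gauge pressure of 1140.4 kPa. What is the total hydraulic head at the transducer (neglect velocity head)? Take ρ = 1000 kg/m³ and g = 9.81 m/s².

ψ = P/(ρg) = 1140.4×1000 / (1000 × 9.81) = 116.25 m.
h = z + ψ = 935.29 + 116.25 = 1051.54 m.

h ≈ 1051.54 m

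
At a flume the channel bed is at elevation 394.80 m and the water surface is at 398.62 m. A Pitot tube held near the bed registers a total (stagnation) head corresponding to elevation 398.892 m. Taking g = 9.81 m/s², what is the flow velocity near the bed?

Near the bed, under hydrostatic conditions, the piezometric head (z + ψ) equals the free-surface elevation, 398.62 m.
Velocity head = total − piezometric = 398.892 − 398.62 = 0.272 m.
v = √(2g·h_v) = √(2 × 9.81 × 0.272) = 2.31 m/s.

v ≈ 2.31 m/s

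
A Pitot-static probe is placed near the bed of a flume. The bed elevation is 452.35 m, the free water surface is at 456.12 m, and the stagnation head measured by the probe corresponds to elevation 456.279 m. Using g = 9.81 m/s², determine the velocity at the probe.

v ≈ 1.77 m/s

Near the bed, under hydrostatic conditions, the piezometric head (z + ψ) equals the free-surface elevation, 456.12 m.
Velocity head = total − piezometric = 456.279 − 456.12 = 0.159 m.
v = √(2g·h_v) = √(2 × 9.81 × 0.159) = 1.77 m/s.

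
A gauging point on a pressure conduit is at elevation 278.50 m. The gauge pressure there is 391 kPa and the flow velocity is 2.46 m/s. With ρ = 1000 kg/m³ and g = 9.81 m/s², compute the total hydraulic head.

h ≈ 318.67 m

Pressure head ψ = P/(ρg) = 391×1000 / (1000 × 9.81) = 39.86 m.
Velocity head = v²/(2g) = 2.46² / (2 × 9.81) = 0.308 m.
h = z + ψ + v²/(2g) = 278.50 + 39.86 + 0.308 = 318.67 m.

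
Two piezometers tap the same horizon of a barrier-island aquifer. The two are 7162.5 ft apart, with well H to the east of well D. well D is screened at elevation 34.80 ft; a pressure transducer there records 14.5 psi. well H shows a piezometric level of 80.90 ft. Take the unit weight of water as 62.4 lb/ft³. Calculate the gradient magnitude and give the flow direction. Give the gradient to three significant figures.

i ≈ 0.00176; groundwater flows toward the west

Pressure head at well D: ψ = 144·P/γ = 144 × 14.5 / 62.4 = 33.46 ft.
Total head at well D: h = z + ψ = 34.80 + 33.46 = 68.26 ft.
Total head at well H: h = 80.90 ft (water level in the piezometer is the total head).
Head difference: h(well D) − h(well H) = 68.26 − 80.90 = -12.64 ft.
Hydraulic gradient: i = |Δh| / L = 12.64 / 7162.5 = 0.00176.
Flow is from higher to lower head: from well H toward well D, i.e. toward the west.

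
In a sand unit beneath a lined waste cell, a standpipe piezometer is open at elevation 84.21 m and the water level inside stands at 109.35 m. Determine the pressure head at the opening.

Total head h = 109.35 m (the water-surface elevation in the piezometer).
Pressure head ψ = h − z = 109.35 − 84.21 = 25.14 m.

ψ ≈ 25.14 m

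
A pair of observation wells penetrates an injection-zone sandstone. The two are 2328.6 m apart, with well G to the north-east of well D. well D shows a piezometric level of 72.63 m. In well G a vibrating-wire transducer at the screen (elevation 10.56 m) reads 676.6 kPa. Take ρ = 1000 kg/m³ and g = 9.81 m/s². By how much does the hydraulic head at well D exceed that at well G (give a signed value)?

Δh ≈ -6.90 m

Total head at well D: h = 72.63 m (water level in the piezometer is the total head).
Pressure head at well G: ψ = P/(ρg) = 676.6×1000 / (1000 × 9.81) = 68.97 m.
Total head at well G: h = z + ψ = 10.56 + 68.97 = 79.53 m.
Head difference: h(well D) − h(well G) = 72.63 − 79.53 = -6.90 m.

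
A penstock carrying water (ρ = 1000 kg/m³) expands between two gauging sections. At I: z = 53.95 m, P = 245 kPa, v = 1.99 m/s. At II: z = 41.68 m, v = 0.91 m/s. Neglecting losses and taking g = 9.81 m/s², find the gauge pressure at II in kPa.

Pressure head at I: ψ₁ = P₁/(ρg) = 245×1000 / (1000 × 9.81) = 24.97 m.
Velocity heads: v₁²/2g = 1.99²/19.62 = 0.202 m; v₂²/2g = 0.91²/19.62 = 0.042 m.
Total head H = z₁ + ψ₁ + v₁²/2g = 53.95 + 24.97 + 0.202 = 79.12 m.
ψ₂ = H − z₂ − v₂²/2g = 79.12 − 41.68 − 0.042 = 37.40 m.
P₂ = ρgψ₂ = 1000 × 9.81 × 37.40 ≈ 367 kPa.

P₂ ≈ 367 kPa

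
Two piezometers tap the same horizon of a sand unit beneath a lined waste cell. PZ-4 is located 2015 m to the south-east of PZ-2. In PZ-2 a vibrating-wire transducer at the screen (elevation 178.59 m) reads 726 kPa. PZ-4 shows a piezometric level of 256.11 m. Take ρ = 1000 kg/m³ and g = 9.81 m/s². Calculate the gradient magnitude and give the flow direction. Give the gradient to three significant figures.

i ≈ 0.00174; groundwater flows toward the north-west

Pressure head at PZ-2: ψ = P/(ρg) = 726×1000 / (1000 × 9.81) = 74.01 m.
Total head at PZ-2: h = z + ψ = 178.59 + 74.01 = 252.60 m.
Total head at PZ-4: h = 256.11 m (water level in the piezometer is the total head).
Head difference: h(PZ-2) − h(PZ-4) = 252.60 − 256.11 = -3.51 m.
Hydraulic gradient: i = |Δh| / L = 3.51 / 2015 = 0.00174.
Flow is from higher to lower head: from PZ-4 toward PZ-2, i.e. toward the north-west.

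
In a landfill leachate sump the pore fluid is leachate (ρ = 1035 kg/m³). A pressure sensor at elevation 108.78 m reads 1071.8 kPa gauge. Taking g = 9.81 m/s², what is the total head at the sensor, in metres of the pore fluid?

ψ = P/(ρg) = 1071.8×1000 / (1035 × 9.81) = 105.56 m.
h = z + ψ = 108.78 + 105.56 = 214.34 m.

h ≈ 214.34 m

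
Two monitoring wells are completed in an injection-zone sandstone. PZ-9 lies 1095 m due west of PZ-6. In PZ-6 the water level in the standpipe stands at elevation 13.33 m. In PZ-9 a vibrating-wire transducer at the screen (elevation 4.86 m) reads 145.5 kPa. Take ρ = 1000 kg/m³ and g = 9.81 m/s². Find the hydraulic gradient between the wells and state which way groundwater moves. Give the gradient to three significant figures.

Total head at PZ-6: h = 13.33 m (water level in the piezometer is the total head).
Pressure head at PZ-9: ψ = P/(ρg) = 145.5×1000 / (1000 × 9.81) = 14.83 m.
Total head at PZ-9: h = z + ψ = 4.86 + 14.83 = 19.69 m.
Head difference: h(PZ-6) − h(PZ-9) = 13.33 − 19.69 = -6.36 m.
Hydraulic gradient: i = |Δh| / L = 6.36 / 1095 = 0.00581.
Flow is from higher to lower head: from PZ-9 toward PZ-6, i.e. toward the east.

i ≈ 0.00581; groundwater flows toward the east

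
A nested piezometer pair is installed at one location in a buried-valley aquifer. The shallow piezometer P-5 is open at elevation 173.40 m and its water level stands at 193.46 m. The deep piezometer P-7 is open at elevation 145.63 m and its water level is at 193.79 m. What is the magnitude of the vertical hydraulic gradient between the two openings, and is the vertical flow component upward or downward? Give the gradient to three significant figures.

Total head at P-5: h = 193.46 m (water level in the standpipe).
Total head at P-7: h = 193.79 m.
Δh = h(P-5) − h(P-7) = 193.46 − 193.79 = -0.33 m.
Vertical separation Δz = 173.40 − 145.63 = 27.77 m.
|i_v| = |Δh| / Δz = 0.33 / 27.77 = 0.0119.
Head is higher in the deep piezometer, so vertical flow is upward (discharge condition).

|i_v| ≈ 0.0119; vertical flow is upward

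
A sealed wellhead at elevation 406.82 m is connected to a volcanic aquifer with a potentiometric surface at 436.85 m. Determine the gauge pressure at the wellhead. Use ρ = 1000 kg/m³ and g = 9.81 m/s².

P ≈ 295 kPa

Head above the cap: Δh = 436.85 − 406.82 = 30.03 m.
P = ρgΔh = 1000 × 9.81 × 30.03 = 294594 Pa ≈ 295 kPa.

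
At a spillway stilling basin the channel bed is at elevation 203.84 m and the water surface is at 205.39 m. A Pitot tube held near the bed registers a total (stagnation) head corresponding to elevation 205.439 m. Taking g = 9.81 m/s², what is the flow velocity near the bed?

Near the bed, under hydrostatic conditions, the piezometric head (z + ψ) equals the free-surface elevation, 205.39 m.
Velocity head = total − piezometric = 205.439 − 205.39 = 0.049 m.
v = √(2g·h_v) = √(2 × 9.81 × 0.049) = 0.980 m/s.

v ≈ 0.980 m/s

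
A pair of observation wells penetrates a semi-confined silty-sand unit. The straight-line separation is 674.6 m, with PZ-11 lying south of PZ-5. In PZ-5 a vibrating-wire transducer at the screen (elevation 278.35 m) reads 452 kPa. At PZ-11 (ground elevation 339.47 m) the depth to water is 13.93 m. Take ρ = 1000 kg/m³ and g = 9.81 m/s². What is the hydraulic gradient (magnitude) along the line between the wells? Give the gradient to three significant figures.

Pressure head at PZ-5: ψ = P/(ρg) = 452×1000 / (1000 × 9.81) = 46.08 m.
Total head at PZ-5: h = z + ψ = 278.35 + 46.08 = 324.43 m.
Total head at PZ-11: h = 339.47 − 13.93 = 325.54 m.
Head difference: h(PZ-5) − h(PZ-11) = 324.43 − 325.54 = -1.11 m.
Hydraulic gradient: i = |Δh| / L = 1.11 / 674.6 = 0.00165.

i ≈ 0.00165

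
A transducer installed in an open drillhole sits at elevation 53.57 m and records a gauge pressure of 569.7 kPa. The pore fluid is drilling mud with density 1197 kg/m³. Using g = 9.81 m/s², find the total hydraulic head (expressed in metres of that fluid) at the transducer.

ψ = P/(ρg) = 569.7×1000 / (1197 × 9.81) = 48.52 m.
h = z + ψ = 53.57 + 48.52 = 102.09 m.

h ≈ 102.09 m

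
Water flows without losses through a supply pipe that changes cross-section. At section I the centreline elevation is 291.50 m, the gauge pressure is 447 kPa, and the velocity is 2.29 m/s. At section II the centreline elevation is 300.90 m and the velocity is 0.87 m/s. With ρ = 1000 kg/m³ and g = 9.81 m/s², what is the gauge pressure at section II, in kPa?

Pressure head at I: ψ₁ = P₁/(ρg) = 447×1000 / (1000 × 9.81) = 45.57 m.
Velocity heads: v₁²/2g = 2.29²/19.62 = 0.267 m; v₂²/2g = 0.87²/19.62 = 0.039 m.
Total head H = z₁ + ψ₁ + v₁²/2g = 291.50 + 45.57 + 0.267 = 337.34 m.
ψ₂ = H − z₂ − v₂²/2g = 337.34 − 300.90 − 0.039 = 36.40 m.
P₂ = ρgψ₂ = 1000 × 9.81 × 36.40 ≈ 357 kPa.

P₂ ≈ 357 kPa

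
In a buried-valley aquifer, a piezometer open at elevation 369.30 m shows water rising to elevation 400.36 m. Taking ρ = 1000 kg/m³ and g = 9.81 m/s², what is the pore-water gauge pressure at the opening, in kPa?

P ≈ 305 kPa

Pressure head ψ = h − z = 400.36 − 369.30 = 31.06 m.
P = ρgψ = 1000 × 9.81 × 31.06 = 304699 Pa ≈ 305 kPa.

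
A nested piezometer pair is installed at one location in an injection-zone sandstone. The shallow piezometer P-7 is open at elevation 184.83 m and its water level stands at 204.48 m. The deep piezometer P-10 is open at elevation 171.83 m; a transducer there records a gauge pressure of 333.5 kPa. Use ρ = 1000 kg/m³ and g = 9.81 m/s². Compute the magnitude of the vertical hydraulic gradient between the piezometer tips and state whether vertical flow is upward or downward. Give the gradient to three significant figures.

Total head at P-7: h = 204.48 m (water level in the standpipe).
Pressure head at P-10: ψ = P/(ρg) = 333.5×1000 / (1000 × 9.81) = 34.00 m.
Total head at P-10: h = z + ψ = 171.83 + 34.00 = 205.83 m.
Δh = h(P-7) − h(P-10) = 204.48 − 205.83 = -1.35 m.
Vertical separation Δz = 184.83 − 171.83 = 13.00 m.
|i_v| = |Δh| / Δz = 1.35 / 13.00 = 0.104.
Head is higher in the deep piezometer, so vertical flow is upward (discharge condition).

|i_v| ≈ 0.104; vertical flow is upward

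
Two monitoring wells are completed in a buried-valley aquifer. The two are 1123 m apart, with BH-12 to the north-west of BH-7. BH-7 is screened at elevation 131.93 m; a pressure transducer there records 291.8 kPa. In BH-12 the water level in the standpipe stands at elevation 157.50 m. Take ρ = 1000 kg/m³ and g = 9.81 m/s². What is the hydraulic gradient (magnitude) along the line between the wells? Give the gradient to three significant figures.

i ≈ 0.00372

Pressure head at BH-7: ψ = P/(ρg) = 291.8×1000 / (1000 × 9.81) = 29.75 m.
Total head at BH-7: h = z + ψ = 131.93 + 29.75 = 161.68 m.
Total head at BH-12: h = 157.50 m (water level in the piezometer is the total head).
Head difference: h(BH-7) − h(BH-12) = 161.68 − 157.50 = 4.18 m.
Hydraulic gradient: i = |Δh| / L = 4.18 / 1123 = 0.00372.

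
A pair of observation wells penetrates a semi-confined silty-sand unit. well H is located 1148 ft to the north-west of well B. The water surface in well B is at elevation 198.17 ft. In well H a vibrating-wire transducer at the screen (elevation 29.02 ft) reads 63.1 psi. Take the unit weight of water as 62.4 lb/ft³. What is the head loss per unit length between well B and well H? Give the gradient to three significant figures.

Total head at well B: h = 198.17 ft (water level in the piezometer is the total head).
Pressure head at well H: ψ = 144·P/γ = 144 × 63.1 / 62.4 = 145.62 ft.
Total head at well H: h = z + ψ = 29.02 + 145.62 = 174.64 ft.
Head difference: h(well B) − h(well H) = 198.17 − 174.64 = 23.53 ft.
Hydraulic gradient: i = |Δh| / L = 23.53 / 1148 = 0.0205.

i ≈ 0.0205 ft/ft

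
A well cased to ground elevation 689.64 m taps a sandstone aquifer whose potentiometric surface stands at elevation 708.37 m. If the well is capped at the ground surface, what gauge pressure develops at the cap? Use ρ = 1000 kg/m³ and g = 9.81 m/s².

Head above the cap: Δh = 708.37 − 689.64 = 18.73 m.
P = ρgΔh = 1000 × 9.81 × 18.73 = 183741 Pa ≈ 184 kPa.

P ≈ 184 kPa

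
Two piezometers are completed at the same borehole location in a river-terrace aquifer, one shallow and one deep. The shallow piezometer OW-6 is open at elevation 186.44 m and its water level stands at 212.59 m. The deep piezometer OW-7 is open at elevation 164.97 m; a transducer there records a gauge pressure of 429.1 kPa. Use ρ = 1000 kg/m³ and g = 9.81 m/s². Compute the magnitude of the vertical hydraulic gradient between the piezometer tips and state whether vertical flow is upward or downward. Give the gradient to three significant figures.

|i_v| ≈ 0.181; vertical flow is downward

Total head at OW-6: h = 212.59 m (water level in the standpipe).
Pressure head at OW-7: ψ = P/(ρg) = 429.1×1000 / (1000 × 9.81) = 43.74 m.
Total head at OW-7: h = z + ψ = 164.97 + 43.74 = 208.71 m.
Δh = h(OW-6) − h(OW-7) = 212.59 − 208.71 = 3.88 m.
Vertical separation Δz = 186.44 − 164.97 = 21.47 m.
|i_v| = |Δh| / Δz = 3.88 / 21.47 = 0.181.
Head is higher in the shallow piezometer, so vertical flow is downward (recharge condition).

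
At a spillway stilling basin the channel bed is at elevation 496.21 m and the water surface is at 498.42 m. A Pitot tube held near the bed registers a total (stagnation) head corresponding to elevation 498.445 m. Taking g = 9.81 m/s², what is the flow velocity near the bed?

v ≈ 0.700 m/s

Near the bed, under hydrostatic conditions, the piezometric head (z + ψ) equals the free-surface elevation, 498.42 m.
Velocity head = total − piezometric = 498.445 − 498.42 = 0.025 m.
v = √(2g·h_v) = √(2 × 9.81 × 0.025) = 0.700 m/s.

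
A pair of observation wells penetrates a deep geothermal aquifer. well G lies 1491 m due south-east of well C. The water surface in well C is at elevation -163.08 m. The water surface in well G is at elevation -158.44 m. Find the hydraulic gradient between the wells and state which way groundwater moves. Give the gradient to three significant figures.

i ≈ 0.00311; groundwater flows toward the north-west

Total head at well C: h = -163.08 m (water level in the piezometer is the total head).
Total head at well G: h = -158.44 m (water level in the piezometer is the total head).
Head difference: h(well C) − h(well G) = -163.08 − (-158.44) = -4.64 m.
Hydraulic gradient: i = |Δh| / L = 4.64 / 1491 = 0.00311.
Flow is from higher to lower head: from well G toward well C, i.e. toward the north-west.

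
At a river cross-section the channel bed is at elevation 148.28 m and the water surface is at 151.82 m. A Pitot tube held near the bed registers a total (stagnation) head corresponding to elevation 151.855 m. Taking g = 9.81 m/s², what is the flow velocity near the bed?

v ≈ 0.829 m/s

Near the bed, under hydrostatic conditions, the piezometric head (z + ψ) equals the free-surface elevation, 151.82 m.
Velocity head = total − piezometric = 151.855 − 151.82 = 0.035 m.
v = √(2g·h_v) = √(2 × 9.81 × 0.035) = 0.829 m/s.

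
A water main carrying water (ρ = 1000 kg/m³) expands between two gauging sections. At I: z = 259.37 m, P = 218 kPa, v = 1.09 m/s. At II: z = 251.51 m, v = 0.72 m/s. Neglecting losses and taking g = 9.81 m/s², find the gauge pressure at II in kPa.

P₂ ≈ 295 kPa

Pressure head at I: ψ₁ = P₁/(ρg) = 218×1000 / (1000 × 9.81) = 22.22 m.
Velocity heads: v₁²/2g = 1.09²/19.62 = 0.061 m; v₂²/2g = 0.72²/19.62 = 0.026 m.
Total head H = z₁ + ψ₁ + v₁²/2g = 259.37 + 22.22 + 0.061 = 281.65 m.
ψ₂ = H − z₂ − v₂²/2g = 281.65 − 251.51 − 0.026 = 30.11 m.
P₂ = ρgψ₂ = 1000 × 9.81 × 30.11 ≈ 295 kPa.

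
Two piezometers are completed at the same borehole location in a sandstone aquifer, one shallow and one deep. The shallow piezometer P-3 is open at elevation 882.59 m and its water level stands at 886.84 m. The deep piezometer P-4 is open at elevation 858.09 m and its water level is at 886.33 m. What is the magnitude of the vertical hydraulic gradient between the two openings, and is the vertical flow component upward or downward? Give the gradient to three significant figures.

Total head at P-3: h = 886.84 m (water level in the standpipe).
Total head at P-4: h = 886.33 m.
Δh = h(P-3) − h(P-4) = 886.84 − 886.33 = 0.51 m.
Vertical separation Δz = 882.59 − 858.09 = 24.50 m.
|i_v| = |Δh| / Δz = 0.51 / 24.50 = 0.0208.
Head is higher in the shallow piezometer, so vertical flow is downward (recharge condition).

|i_v| ≈ 0.0208; vertical flow is downward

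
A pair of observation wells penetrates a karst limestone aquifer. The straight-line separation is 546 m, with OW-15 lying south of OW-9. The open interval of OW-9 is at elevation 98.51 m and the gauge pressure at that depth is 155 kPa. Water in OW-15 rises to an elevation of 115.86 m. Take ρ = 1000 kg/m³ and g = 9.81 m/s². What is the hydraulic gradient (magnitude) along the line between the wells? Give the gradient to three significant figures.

Pressure head at OW-9: ψ = P/(ρg) = 155×1000 / (1000 × 9.81) = 15.80 m.
Total head at OW-9: h = z + ψ = 98.51 + 15.80 = 114.31 m.
Total head at OW-15: h = 115.86 m (water level in the piezometer is the total head).
Head difference: h(OW-9) − h(OW-15) = 114.31 − 115.86 = -1.55 m.
Hydraulic gradient: i = |Δh| / L = 1.55 / 546 = 0.00284.

i ≈ 0.00284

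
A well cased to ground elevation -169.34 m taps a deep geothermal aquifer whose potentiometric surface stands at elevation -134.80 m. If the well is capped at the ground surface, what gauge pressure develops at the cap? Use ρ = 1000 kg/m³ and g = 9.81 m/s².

P ≈ 339 kPa

Head above the cap: Δh = -134.80 − (-169.34) = 34.54 m.
P = ρgΔh = 1000 × 9.81 × 34.54 = 338837 Pa ≈ 339 kPa.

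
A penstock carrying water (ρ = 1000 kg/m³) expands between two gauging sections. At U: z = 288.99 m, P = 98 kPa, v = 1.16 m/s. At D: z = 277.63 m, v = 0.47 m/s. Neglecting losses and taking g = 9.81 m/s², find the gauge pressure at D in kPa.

Pressure head at U: ψ₁ = P₁/(ρg) = 98×1000 / (1000 × 9.81) = 9.99 m.
Velocity heads: v₁²/2g = 1.16²/19.62 = 0.069 m; v₂²/2g = 0.47²/19.62 = 0.011 m.
Total head H = z₁ + ψ₁ + v₁²/2g = 288.99 + 9.99 + 0.069 = 299.05 m.
ψ₂ = H − z₂ − v₂²/2g = 299.05 − 277.63 − 0.011 = 21.41 m.
P₂ = ρgψ₂ = 1000 × 9.81 × 21.41 ≈ 210 kPa.

P₂ ≈ 210 kPa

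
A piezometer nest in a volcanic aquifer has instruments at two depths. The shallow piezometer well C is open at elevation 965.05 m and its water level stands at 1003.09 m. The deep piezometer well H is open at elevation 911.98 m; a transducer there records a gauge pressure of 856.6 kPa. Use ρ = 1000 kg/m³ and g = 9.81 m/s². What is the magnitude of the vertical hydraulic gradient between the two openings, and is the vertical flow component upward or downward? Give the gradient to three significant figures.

|i_v| ≈ 0.0714; vertical flow is downward

Total head at well C: h = 1003.09 m (water level in the standpipe).
Pressure head at well H: ψ = P/(ρg) = 856.6×1000 / (1000 × 9.81) = 87.32 m.
Total head at well H: h = z + ψ = 911.98 + 87.32 = 999.30 m.
Δh = h(well C) − h(well H) = 1003.09 − 999.30 = 3.79 m.
Vertical separation Δz = 965.05 − 911.98 = 53.07 m.
|i_v| = |Δh| / Δz = 3.79 / 53.07 = 0.0714.
Head is higher in the shallow piezometer, so vertical flow is downward (recharge condition).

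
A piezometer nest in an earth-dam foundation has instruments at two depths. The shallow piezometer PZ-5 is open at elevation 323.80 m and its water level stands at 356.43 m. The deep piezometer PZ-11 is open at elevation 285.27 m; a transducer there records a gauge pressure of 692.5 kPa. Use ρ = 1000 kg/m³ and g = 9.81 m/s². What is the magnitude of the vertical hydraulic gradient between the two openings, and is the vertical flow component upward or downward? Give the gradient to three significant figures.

|i_v| ≈ 0.0148; vertical flow is downward

Total head at PZ-5: h = 356.43 m (water level in the standpipe).
Pressure head at PZ-11: ψ = P/(ρg) = 692.5×1000 / (1000 × 9.81) = 70.59 m.
Total head at PZ-11: h = z + ψ = 285.27 + 70.59 = 355.86 m.
Δh = h(PZ-5) − h(PZ-11) = 356.43 − 355.86 = 0.57 m.
Vertical separation Δz = 323.80 − 285.27 = 38.53 m.
|i_v| = |Δh| / Δz = 0.57 / 38.53 = 0.0148.
Head is higher in the shallow piezometer, so vertical flow is downward (recharge condition).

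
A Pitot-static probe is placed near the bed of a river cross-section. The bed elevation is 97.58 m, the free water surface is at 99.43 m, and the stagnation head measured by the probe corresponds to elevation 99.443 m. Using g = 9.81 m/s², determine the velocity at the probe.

v ≈ 0.505 m/s

Near the bed, under hydrostatic conditions, the piezometric head (z + ψ) equals the free-surface elevation, 99.43 m.
Velocity head = total − piezometric = 99.443 − 99.43 = 0.013 m.
v = √(2g·h_v) = √(2 × 9.81 × 0.013) = 0.505 m/s.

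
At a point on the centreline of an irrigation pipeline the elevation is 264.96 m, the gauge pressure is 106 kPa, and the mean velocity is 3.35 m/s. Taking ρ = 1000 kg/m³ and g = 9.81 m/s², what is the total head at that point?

h ≈ 276.34 m

Pressure head ψ = P/(ρg) = 106×1000 / (1000 × 9.81) = 10.81 m.
Velocity head = v²/(2g) = 3.35² / (2 × 9.81) = 0.572 m.
h = z + ψ + v²/(2g) = 264.96 + 10.81 + 0.572 = 276.34 m.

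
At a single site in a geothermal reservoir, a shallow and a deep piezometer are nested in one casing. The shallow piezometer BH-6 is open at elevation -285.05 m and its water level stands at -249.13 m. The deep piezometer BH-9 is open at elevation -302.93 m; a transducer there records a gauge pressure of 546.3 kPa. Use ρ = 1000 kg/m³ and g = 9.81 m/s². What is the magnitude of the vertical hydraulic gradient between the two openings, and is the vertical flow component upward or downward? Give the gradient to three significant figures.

Total head at BH-6: h = -249.13 m (water level in the standpipe).
Pressure head at BH-9: ψ = P/(ρg) = 546.3×1000 / (1000 × 9.81) = 55.69 m.
Total head at BH-9: h = z + ψ = -302.93 + 55.69 = -247.24 m.
Δh = h(BH-6) − h(BH-9) = -249.13 − (-247.24) = -1.89 m.
Vertical separation Δz = -285.05 − (-302.93) = 17.88 m.
|i_v| = |Δh| / Δz = 1.89 / 17.88 = 0.106.
Head is higher in the deep piezometer, so vertical flow is upward (discharge condition).

|i_v| ≈ 0.106; vertical flow is upward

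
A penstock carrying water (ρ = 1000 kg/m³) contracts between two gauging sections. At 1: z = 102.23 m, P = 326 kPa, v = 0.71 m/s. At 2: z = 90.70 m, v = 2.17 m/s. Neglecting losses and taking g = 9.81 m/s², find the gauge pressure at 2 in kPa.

Pressure head at 1: ψ₁ = P₁/(ρg) = 326×1000 / (1000 × 9.81) = 33.23 m.
Velocity heads: v₁²/2g = 0.71²/19.62 = 0.026 m; v₂²/2g = 2.17²/19.62 = 0.240 m.
Total head H = z₁ + ψ₁ + v₁²/2g = 102.23 + 33.23 + 0.026 = 135.49 m.
ψ₂ = H − z₂ − v₂²/2g = 135.49 − 90.70 − 0.240 = 44.55 m.
P₂ = ρgψ₂ = 1000 × 9.81 × 44.55 ≈ 437 kPa.

P₂ ≈ 437 kPa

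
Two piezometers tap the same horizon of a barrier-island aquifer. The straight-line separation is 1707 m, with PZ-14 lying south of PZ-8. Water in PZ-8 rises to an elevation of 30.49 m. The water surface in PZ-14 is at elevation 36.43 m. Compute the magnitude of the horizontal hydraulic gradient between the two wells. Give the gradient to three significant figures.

i ≈ 0.00348

Total head at PZ-8: h = 30.49 m (water level in the piezometer is the total head).
Total head at PZ-14: h = 36.43 m (water level in the piezometer is the total head).
Head difference: h(PZ-8) − h(PZ-14) = 30.49 − 36.43 = -5.94 m.
Hydraulic gradient: i = |Δh| / L = 5.94 / 1707 = 0.00348.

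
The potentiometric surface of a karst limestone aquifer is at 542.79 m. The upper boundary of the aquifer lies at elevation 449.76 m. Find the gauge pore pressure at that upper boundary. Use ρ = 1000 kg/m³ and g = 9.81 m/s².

P ≈ 913 kPa

Pressure head at the aquifer top: ψ = h − z = 542.79 − 449.76 = 93.03 m.
P = ρgψ = 1000 × 9.81 × 93.03 = 912624 Pa ≈ 913 kPa.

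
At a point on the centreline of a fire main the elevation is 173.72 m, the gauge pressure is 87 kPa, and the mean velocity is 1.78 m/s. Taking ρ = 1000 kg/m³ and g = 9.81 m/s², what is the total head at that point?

Pressure head ψ = P/(ρg) = 87×1000 / (1000 × 9.81) = 8.87 m.
Velocity head = v²/(2g) = 1.78² / (2 × 9.81) = 0.161 m.
h = z + ψ + v²/(2g) = 173.72 + 8.87 + 0.161 = 182.75 m.

h ≈ 182.75 m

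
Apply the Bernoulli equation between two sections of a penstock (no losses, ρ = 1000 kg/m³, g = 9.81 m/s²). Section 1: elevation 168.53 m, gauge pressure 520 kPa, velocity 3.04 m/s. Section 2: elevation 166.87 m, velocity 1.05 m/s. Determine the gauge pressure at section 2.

Pressure head at 1: ψ₁ = P₁/(ρg) = 520×1000 / (1000 × 9.81) = 53.01 m.
Velocity heads: v₁²/2g = 3.04²/19.62 = 0.471 m; v₂²/2g = 1.05²/19.62 = 0.056 m.
Total head H = z₁ + ψ₁ + v₁²/2g = 168.53 + 53.01 + 0.471 = 222.01 m.
ψ₂ = H − z₂ − v₂²/2g = 222.01 − 166.87 − 0.056 = 55.08 m.
P₂ = ρgψ₂ = 1000 × 9.81 × 55.08 ≈ 540 kPa.

P₂ ≈ 540 kPa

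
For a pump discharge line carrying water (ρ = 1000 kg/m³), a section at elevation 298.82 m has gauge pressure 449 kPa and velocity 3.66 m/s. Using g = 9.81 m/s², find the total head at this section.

Pressure head ψ = P/(ρg) = 449×1000 / (1000 × 9.81) = 45.77 m.
Velocity head = v²/(2g) = 3.66² / (2 × 9.81) = 0.683 m.
h = z + ψ + v²/(2g) = 298.82 + 45.77 + 0.683 = 345.27 m.

h ≈ 345.27 m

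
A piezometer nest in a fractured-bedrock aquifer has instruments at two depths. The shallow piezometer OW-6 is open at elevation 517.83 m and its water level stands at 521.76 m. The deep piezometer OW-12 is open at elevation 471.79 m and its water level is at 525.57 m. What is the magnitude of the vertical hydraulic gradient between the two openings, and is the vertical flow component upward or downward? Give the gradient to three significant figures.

Total head at OW-6: h = 521.76 m (water level in the standpipe).
Total head at OW-12: h = 525.57 m.
Δh = h(OW-6) − h(OW-12) = 521.76 − 525.57 = -3.81 m.
Vertical separation Δz = 517.83 − 471.79 = 46.04 m.
|i_v| = |Δh| / Δz = 3.81 / 46.04 = 0.0828.
Head is higher in the deep piezometer, so vertical flow is upward (discharge condition).

|i_v| ≈ 0.0828; vertical flow is upward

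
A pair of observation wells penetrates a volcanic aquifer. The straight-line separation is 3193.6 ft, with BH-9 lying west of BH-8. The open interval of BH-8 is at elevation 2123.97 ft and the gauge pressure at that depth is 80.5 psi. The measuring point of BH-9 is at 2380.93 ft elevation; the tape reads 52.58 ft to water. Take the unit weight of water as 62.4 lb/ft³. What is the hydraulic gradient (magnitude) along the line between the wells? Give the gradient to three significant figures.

Pressure head at BH-8: ψ = 144·P/γ = 144 × 80.5 / 62.4 = 185.77 ft.
Total head at BH-8: h = z + ψ = 2123.97 + 185.77 = 2309.74 ft.
Total head at BH-9: h = 2380.93 − 52.58 = 2328.35 ft.
Head difference: h(BH-8) − h(BH-9) = 2309.74 − 2328.35 = -18.61 ft.
Hydraulic gradient: i = |Δh| / L = 18.61 / 3193.6 = 0.00583.

i ≈ 0.00583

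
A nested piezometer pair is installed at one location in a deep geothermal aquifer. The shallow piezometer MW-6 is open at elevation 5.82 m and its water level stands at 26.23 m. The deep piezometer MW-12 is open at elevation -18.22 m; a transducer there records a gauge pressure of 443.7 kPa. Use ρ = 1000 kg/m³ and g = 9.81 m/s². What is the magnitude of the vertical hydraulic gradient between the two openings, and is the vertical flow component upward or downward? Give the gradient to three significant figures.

Total head at MW-6: h = 26.23 m (water level in the standpipe).
Pressure head at MW-12: ψ = P/(ρg) = 443.7×1000 / (1000 × 9.81) = 45.23 m.
Total head at MW-12: h = z + ψ = -18.22 + 45.23 = 27.01 m.
Δh = h(MW-6) − h(MW-12) = 26.23 − 27.01 = -0.78 m.
Vertical separation Δz = 5.82 − (-18.22) = 24.04 m.
|i_v| = |Δh| / Δz = 0.78 / 24.04 = 0.0324.
Head is higher in the deep piezometer, so vertical flow is upward (discharge condition).

|i_v| ≈ 0.0324; vertical flow is upward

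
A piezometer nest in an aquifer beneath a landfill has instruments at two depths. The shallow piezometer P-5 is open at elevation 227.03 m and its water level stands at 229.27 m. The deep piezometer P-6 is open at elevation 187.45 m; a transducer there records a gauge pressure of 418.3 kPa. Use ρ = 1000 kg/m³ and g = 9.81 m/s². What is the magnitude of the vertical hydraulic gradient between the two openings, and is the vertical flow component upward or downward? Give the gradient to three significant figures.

|i_v| ≈ 0.0207; vertical flow is upward

Total head at P-5: h = 229.27 m (water level in the standpipe).
Pressure head at P-6: ψ = P/(ρg) = 418.3×1000 / (1000 × 9.81) = 42.64 m.
Total head at P-6: h = z + ψ = 187.45 + 42.64 = 230.09 m.
Δh = h(P-5) − h(P-6) = 229.27 − 230.09 = -0.82 m.
Vertical separation Δz = 227.03 − 187.45 = 39.58 m.
|i_v| = |Δh| / Δz = 0.82 / 39.58 = 0.0207.
Head is higher in the deep piezometer, so vertical flow is upward (discharge condition).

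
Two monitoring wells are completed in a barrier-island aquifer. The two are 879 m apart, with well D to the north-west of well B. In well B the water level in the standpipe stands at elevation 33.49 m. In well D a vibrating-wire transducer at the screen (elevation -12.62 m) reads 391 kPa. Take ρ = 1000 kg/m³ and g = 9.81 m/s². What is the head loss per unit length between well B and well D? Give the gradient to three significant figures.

i ≈ 0.00711 m/m

Total head at well B: h = 33.49 m (water level in the piezometer is the total head).
Pressure head at well D: ψ = P/(ρg) = 391×1000 / (1000 × 9.81) = 39.86 m.
Total head at well D: h = z + ψ = -12.62 + 39.86 = 27.24 m.
Head difference: h(well B) − h(well D) = 33.49 − 27.24 = 6.25 m.
Hydraulic gradient: i = |Δh| / L = 6.25 / 879 = 0.00711.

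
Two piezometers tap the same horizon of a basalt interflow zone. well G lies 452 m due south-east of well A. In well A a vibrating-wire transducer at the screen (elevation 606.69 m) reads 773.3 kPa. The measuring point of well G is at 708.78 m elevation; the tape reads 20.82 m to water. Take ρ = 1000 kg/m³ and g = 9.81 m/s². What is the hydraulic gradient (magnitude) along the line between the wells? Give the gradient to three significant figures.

i ≈ 0.00540

Pressure head at well A: ψ = P/(ρg) = 773.3×1000 / (1000 × 9.81) = 78.83 m.
Total head at well A: h = z + ψ = 606.69 + 78.83 = 685.52 m.
Total head at well G: h = 708.78 − 20.82 = 687.96 m.
Head difference: h(well A) − h(well G) = 685.52 − 687.96 = -2.44 m.
Hydraulic gradient: i = |Δh| / L = 2.44 / 452 = 0.00540.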